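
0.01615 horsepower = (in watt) 12.04. Check: 1 horsepower = 745.69987 W, so 0.01615 horsepower = 0.01615 * 745.69987 = 12.043053 W. 12.043053 W = 12.043053 watt ≈ 12.04 watt (4 s.f.).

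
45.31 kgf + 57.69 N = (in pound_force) 112.9. Check: 1 kgf = 9.80665 N, so 45.31 kgf = 45.31 * 9.80665 = 444.33931 N. 57.69 N is already in N. Sum: 444.33931 + 57.69 = 502.02931 N. 1 pound_force = 4.4482216 N, so 502.02931 N = 502.02931 / 4.4482216 = 112.86068 pound_force ≈ 112.9 pound_force (4 s.f.).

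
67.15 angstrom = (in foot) 1 angstrom = 1e-10 m, so 67.15 angstrom = 67.15 * 1e-10 = 6.715e-09 m. 1 foot = 0.3048 m, so 6.715e-09 m = 6.715e-09 / 0.3048 = 2.203084e-08 foot ≈ 2.203e-08 foot (4 s.f.). Final answer: 2.203e-08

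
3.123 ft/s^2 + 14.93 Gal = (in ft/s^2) 3.613. Check: 1 ft/s^2 = 0.3048 m/s^2, so 3.123 ft/s^2 = 3.123 * 0.3048 = 0.9518904 m/s^2. 1 Gal = 0.01 m/s^2, so 14.93 Gal = 14.93 * 0.01 = 0.1493 m/s^2. Sum: 0.9518904 + 0.1493 = 1.1011904 m/s^2. 1 ft/s^2 = 0.3048 m/s^2, so 1.1011904 m/s^2 = 1.1011904 / 0.3048 = 3.6128294 ft/s^2 ≈ 3.613 ft/s^2 (4 s.f.).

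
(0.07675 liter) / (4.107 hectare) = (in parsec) 1 liter = 0.001 m^3, so 0.07675 liter = 0.07675 * 0.001 = 7.675e-05 m^3. 1 hectare = 10000 m^2, so 4.107 hectare = 4.107 * 10000 = 41070 m^2. Combine: 7.675e-05 m^3 / 41070 m^2 = 1.8687607e-09 m. 1 parsec = 3.0856776e+16 m, so 1.8687607e-09 m = 1.8687607e-09 / 3.0856776e+16 = 6.0562408e-26 parsec ≈ 6.056e-26 parsec (4 s.f.). Final answer: 6.056e-26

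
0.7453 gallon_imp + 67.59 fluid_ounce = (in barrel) 0.03388. Check: 1 gallon_imp = 0.00454609 m^3, so 0.7453 gallon_imp = 0.7453 * 0.00454609 = 0.0033882009 m^3. 1 fluid_ounce = 2.957353e-05 m^3, so 67.59 fluid_ounce = 67.59 * 2.957353e-05 = 0.0019988749 m^3. Sum: 0.0033882009 + 0.0019988749 = 0.0053870757 m^3. 1 barrel = 0.15898729 m^3, so 0.0053870757 m^3 = 0.0053870757 / 0.15898729 = 0.033883687 barrel ≈ 0.03388 barrel (4 s.f.).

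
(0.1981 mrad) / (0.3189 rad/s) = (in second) 0.0006212. Check: 1 mrad = 0.001 rad, so 0.1981 mrad = 0.1981 * 0.001 = 0.0001981 rad. 0.3189 rad/s is already in rad/s. Combine: 0.0001981 rad / 0.3189 rad/s = 0.00062119787 s. 0.00062119787 s = 0.00062119787 second ≈ 0.0006212 second (4 s.f.).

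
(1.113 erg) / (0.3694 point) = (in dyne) 1 erg = 1e-07 J, so 1.113 erg = 1.113 * 1e-07 = 1.113e-07 J. 1 point = 0.00035277778 m, so 0.3694 point = 0.3694 * 0.00035277778 = 0.00013031611 m. Combine: 1.113e-07 J / 0.00013031611 m = 0.00085407705 N. 1 dyne = 1e-05 N, so 0.00085407705 N = 0.00085407705 / 1e-05 = 85.407705 dyne ≈ 85.41 dyne (4 s.f.). Final answer: 85.41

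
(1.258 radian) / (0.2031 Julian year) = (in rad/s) 1.258 radian = 1.258 rad. 1 Julian year = 31557600 s, so 0.2031 Julian year = 0.2031 * 31557600 = 6409348.6 s. Combine: 1.258 rad / 6409348.6 s = 1.962758e-07 rad/s. Result: 1.962758e-07 rad/s ≈ 1.963e-07 rad/s (4 s.f.). Final answer: 1.963e-07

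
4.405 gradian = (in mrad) 69.19. Check: 1 gradian = 0.015707963 rad, so 4.405 gradian = 4.405 * 0.015707963 = 0.069193578 rad. 1 mrad = 0.001 rad, so 0.069193578 rad = 0.069193578 / 0.001 = 69.193578 mrad ≈ 69.19 mrad (4 s.f.).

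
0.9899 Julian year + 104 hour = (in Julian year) 1.002. Check: 1 Julian year = 31557600 s, so 0.9899 Julian year = 0.9899 * 31557600 = 31238868 s. 1 hour = 3600 s, so 104 hour = 104 * 3600 = 374400 s. Sum: 31238868 + 374400 = 31613268 s. 1 Julian year = 31557600 s, so 31613268 s = 31613268 / 31557600 = 1.001764 Julian year ≈ 1.002 Julian year (4 s.f.).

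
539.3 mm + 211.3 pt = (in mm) 1 mm = 0.001 m, so 539.3 mm = 539.3 * 0.001 = 0.5393 m. 1 pt = 0.00035277778 m, so 211.3 pt = 211.3 * 0.00035277778 = 0.074541944 m. Sum: 0.5393 + 0.074541944 = 0.61384194 m. 1 mm = 0.001 m, so 0.61384194 m = 0.61384194 / 0.001 = 613.84194 mm ≈ 613.8 mm (4 s.f.). Final answer: 613.8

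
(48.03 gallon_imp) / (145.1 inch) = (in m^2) 0.05924. Check: 1 gallon_imp = 0.00454609 m^3, so 48.03 gallon_imp = 48.03 * 0.00454609 = 0.2183487 m^3. 1 inch = 0.0254 m, so 145.1 inch = 145.1 * 0.0254 = 3.68554 m. Combine: 0.2183487 m^3 / 3.68554 m = 0.059244698 m^2. Result: 0.059244698 m^2 ≈ 0.05924 m^2 (4 s.f.).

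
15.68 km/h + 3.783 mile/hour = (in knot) 1 km/h = 0.27777778 m/s, so 15.68 km/h = 15.68 * 0.27777778 = 4.3555556 m/s. 1 mile/hour = 0.44704 m/s, so 3.783 mile/hour = 3.783 * 0.44704 = 1.6911523 m/s. Sum: 4.3555556 + 1.6911523 = 6.0467079 m/s. 1 knot = 0.51444444 m/s, so 6.0467079 m/s = 6.0467079 / 0.51444444 = 11.75386 knot ≈ 11.75 knot (4 s.f.). Final answer: 11.75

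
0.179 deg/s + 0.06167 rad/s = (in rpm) 1 deg/s = 0.017453293 rad/s, so 0.179 deg/s = 0.179 * 0.017453293 = 0.0031241394 rad/s. 0.06167 rad/s is already in rad/s. Sum: 0.0031241394 + 0.06167 = 0.064794139 rad/s. 1 rpm = 0.10471976 rad/s, so 0.064794139 rad/s = 0.064794139 / 0.10471976 = 0.61873845 rpm ≈ 0.6187 rpm (4 s.f.). Final answer: 0.6187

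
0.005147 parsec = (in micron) 1 parsec = 3.0856776e+16 m, so 0.005147 parsec = 0.005147 * 3.0856776e+16 = 1.5881983e+14 m. 1 micron = 1e-06 m, so 1.5881983e+14 m = 1.5881983e+14 / 1e-06 = 1.5881983e+20 micron ≈ 1.588e+20 micron (4 s.f.). Final answer: 1.588e+20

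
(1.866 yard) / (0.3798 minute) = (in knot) 0.1455. Check: 1 yard = 0.9144 m, so 1.866 yard = 1.866 * 0.9144 = 1.7062704 m. 1 minute = 60 s, so 0.3798 minute = 0.3798 * 60 = 22.788 s. Combine: 1.7062704 m / 22.788 s = 0.074875829 m/s. 1 knot = 0.51444444 m/s, so 0.074875829 m/s = 0.074875829 / 0.51444444 = 0.14554697 knot ≈ 0.1455 knot (4 s.f.).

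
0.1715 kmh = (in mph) 1 kmh = 0.27777778 m/s, so 0.1715 kmh = 0.1715 * 0.27777778 = 0.047638889 m/s. 1 mph = 0.44704 m/s, so 0.047638889 m/s = 0.047638889 / 0.44704 = 0.10656516 mph ≈ 0.1066 mph (4 s.f.). Final answer: 0.1066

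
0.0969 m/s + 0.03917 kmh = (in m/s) 0.1078. Check: 0.0969 m/s is already in m/s. 1 kmh = 0.27777778 m/s, so 0.03917 kmh = 0.03917 * 0.27777778 = 0.010880556 m/s. Sum: 0.0969 + 0.010880556 = 0.10778056 m/s. Result: 0.10778056 m/s ≈ 0.1078 m/s (4 s.f.).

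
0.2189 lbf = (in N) 0.9737. Check: 1 lbf = 4.4482216 N, so 0.2189 lbf = 0.2189 * 4.4482216 = 0.97371571 N. Result: 0.97371571 N ≈ 0.9737 N (4 s.f.).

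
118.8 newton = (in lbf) 26.71. Check: 118.8 newton = 118.8 N. 1 lbf = 4.4482216 N, so 118.8 N = 118.8 / 4.4482216 = 26.707302 lbf ≈ 26.71 lbf (4 s.f.).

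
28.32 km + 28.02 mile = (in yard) 8.029e+04. Check: 1 km = 1000 m, so 28.32 km = 28.32 * 1000 = 28320 m. 1 mile = 1609.344 m, so 28.02 mile = 28.02 * 1609.344 = 45093.819 m. Sum: 28320 + 45093.819 = 73413.819 m. 1 yard = 0.9144 m, so 73413.819 m = 73413.819 / 0.9144 = 80286.329 yard ≈ 8.029e+04 yard (4 s.f.).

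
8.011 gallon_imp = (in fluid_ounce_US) 1 gallon_imp = 0.00454609 m^3, so 8.011 gallon_imp = 8.011 * 0.00454609 = 0.036418727 m^3. 1 fluid_ounce_US = 2.957353e-05 m^3, so 0.036418727 m^3 = 0.036418727 / 2.957353e-05 = 1231.4637 fluid_ounce_US ≈ 1231 fluid_ounce_US (4 s.f.). Final answer: 1231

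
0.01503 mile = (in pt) 1 mile = 1609.344 m, so 0.01503 mile = 0.01503 * 1609.344 = 24.18844 m. 1 pt = 0.00035277778 m, so 24.18844 m = 24.18844 / 0.00035277778 = 68565.658 pt ≈ 6.857e+04 pt (4 s.f.). Final answer: 6.857e+04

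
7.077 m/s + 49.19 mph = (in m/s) 7.077 m/s is already in m/s. 1 mph = 0.44704 m/s, so 49.19 mph = 49.19 * 0.44704 = 21.989898 m/s. Sum: 7.077 + 21.989898 = 29.066898 m/s. Result: 29.066898 m/s ≈ 29.07 m/s (4 s.f.). Final answer: 29.07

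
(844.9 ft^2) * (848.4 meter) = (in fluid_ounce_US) 2.252e+09. Check: 1 ft^2 = 0.09290304 m^2, so 844.9 ft^2 = 844.9 * 0.09290304 = 78.493778 m^2. 848.4 meter = 848.4 m. Combine: 78.493778 m^2 * 848.4 m = 66594.122 m^3. 1 fluid_ounce_US = 2.957353e-05 m^3, so 66594.122 m^3 = 66594.122 / 2.957353e-05 = 2.2518151e+09 fluid_ounce_US ≈ 2.252e+09 fluid_ounce_US (4 s.f.).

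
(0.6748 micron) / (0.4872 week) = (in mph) 5.123e-12. Check: 1 micron = 1e-06 m, so 0.6748 micron = 0.6748 * 1e-06 = 6.748e-07 m. 1 week = 604800 s, so 0.4872 week = 0.4872 * 604800 = 294658.56 s. Combine: 6.748e-07 m / 294658.56 s = 2.2901083e-12 m/s. 1 mph = 0.44704 m/s, so 2.2901083e-12 m/s = 2.2901083e-12 / 0.44704 = 5.1228263e-12 mph ≈ 5.123e-12 mph (4 s.f.).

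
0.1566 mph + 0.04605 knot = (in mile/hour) 1 mph = 0.44704 m/s, so 0.1566 mph = 0.1566 * 0.44704 = 0.070006464 m/s. 1 knot = 0.51444444 m/s, so 0.04605 knot = 0.04605 * 0.51444444 = 0.023690167 m/s. Sum: 0.070006464 + 0.023690167 = 0.093696631 m/s. 1 mile/hour = 0.44704 m/s, so 0.093696631 m/s = 0.093696631 / 0.44704 = 0.20959339 mile/hour ≈ 0.2096 mile/hour (4 s.f.). Final answer: 0.2096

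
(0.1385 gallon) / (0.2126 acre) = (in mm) 0.0006094. Check: 1 gallon = 0.0037854118 m^3, so 0.1385 gallon = 0.1385 * 0.0037854118 = 0.00052427953 m^3. 1 acre = 4046.8564 m^2, so 0.2126 acre = 0.2126 * 4046.8564 = 860.36168 m^2. Combine: 0.00052427953 m^3 / 860.36168 m^2 = 6.0937109e-07 m. 1 mm = 0.001 m, so 6.0937109e-07 m = 6.0937109e-07 / 0.001 = 0.00060937109 mm ≈ 0.0006094 mm (4 s.f.).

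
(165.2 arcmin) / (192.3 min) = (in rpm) 1 arcmin = 0.00029088821 rad, so 165.2 arcmin = 165.2 * 0.00029088821 = 0.048054732 rad. 1 min = 60 s, so 192.3 min = 192.3 * 60 = 11538 s. Combine: 0.048054732 rad / 11538 s = 4.16491e-06 rad/s. 1 rpm = 0.10471976 rad/s, so 4.16491e-06 rad/s = 4.16491e-06 / 0.10471976 = 3.9771961e-05 rpm ≈ 3.977e-05 rpm (4 s.f.). Final answer: 3.977e-05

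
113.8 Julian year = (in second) 3.591e+09. Check: 1 Julian year = 31557600 s, so 113.8 Julian year = 113.8 * 31557600 = 3.5912549e+09 s. 3.5912549e+09 s = 3.5912549e+09 second ≈ 3.591e+09 second (4 s.f.).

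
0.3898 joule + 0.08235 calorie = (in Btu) 0.3898 joule = 0.3898 J. 1 calorie = 4.184 J, so 0.08235 calorie = 0.08235 * 4.184 = 0.3445524 J. Sum: 0.3898 + 0.3445524 = 0.7343524 J. 1 Btu = 1055.0559 J, so 0.7343524 J = 0.7343524 / 1055.0559 = 0.00069603178 Btu ≈ 0.000696 Btu (4 s.f.). Final answer: 0.000696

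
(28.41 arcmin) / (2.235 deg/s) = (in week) 1 arcmin = 0.00029088821 rad, so 28.41 arcmin = 28.41 * 0.00029088821 = 0.008264134 rad. 1 deg/s = 0.017453293 rad/s, so 2.235 deg/s = 2.235 * 0.017453293 = 0.039008109 rad/s. Combine: 0.008264134 rad / 0.039008109 rad/s = 0.21185682 s. 1 week = 604800 s, so 0.21185682 s = 0.21185682 / 604800 = 3.5029237e-07 week ≈ 3.503e-07 week (4 s.f.). Final answer: 3.503e-07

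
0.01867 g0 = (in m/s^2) 1 g0 = 9.80665 m/s^2, so 0.01867 g0 = 0.01867 * 9.80665 = 0.18309016 m/s^2. Result: 0.18309016 m/s^2 ≈ 0.1831 m/s^2 (4 s.f.). Final answer: 0.1831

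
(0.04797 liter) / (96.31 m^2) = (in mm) 0.0004981. Check: 1 liter = 0.001 m^3, so 0.04797 liter = 0.04797 * 0.001 = 4.797e-05 m^3. 96.31 m^2 is already in m^2. Combine: 4.797e-05 m^3 / 96.31 m^2 = 4.9807912e-07 m. 1 mm = 0.001 m, so 4.9807912e-07 m = 4.9807912e-07 / 0.001 = 0.00049807912 mm ≈ 0.0004981 mm (4 s.f.).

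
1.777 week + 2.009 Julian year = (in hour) 1 week = 604800 s, so 1.777 week = 1.777 * 604800 = 1074729.6 s. 1 Julian year = 31557600 s, so 2.009 Julian year = 2.009 * 31557600 = 63399218 s. Sum: 1074729.6 + 63399218 = 64473948 s. 1 hour = 3600 s, so 64473948 s = 64473948 / 3600 = 17909.43 hour ≈ 1.791e+04 hour (4 s.f.). Final answer: 1.791e+04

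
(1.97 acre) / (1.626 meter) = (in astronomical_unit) 1 acre = 4046.8564 m^2, so 1.97 acre = 1.97 * 4046.8564 = 7972.3072 m^2. 1.626 meter = 1.626 m. Combine: 7972.3072 m^2 / 1.626 m = 4903.0179 m. 1 astronomical_unit = 1.4959787e+11 m, so 4903.0179 m = 4903.0179 / 1.4959787e+11 = 3.2774651e-08 astronomical_unit ≈ 3.277e-08 astronomical_unit (4 s.f.). Final answer: 3.277e-08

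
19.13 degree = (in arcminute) 1 degree = 0.017453293 rad, so 19.13 degree = 19.13 * 0.017453293 = 0.33388149 rad. 1 arcminute = 0.00029088821 rad, so 0.33388149 rad = 0.33388149 / 0.00029088821 = 1147.8 arcminute ≈ 1148 arcminute (4 s.f.). Final answer: 1148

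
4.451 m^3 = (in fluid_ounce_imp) 1.567e+05. Check: 1 fluid_ounce_imp = 2.8413063e-05 m^3, so 4.451 m^3 = 4.451 / 2.8413063e-05 = 156653.3 fluid_ounce_imp ≈ 1.567e+05 fluid_ounce_imp (4 s.f.).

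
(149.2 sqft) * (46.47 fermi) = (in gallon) 1 sqft = 0.09290304 m^2, so 149.2 sqft = 149.2 * 0.09290304 = 13.861134 m^2. 1 fermi = 1e-15 m, so 46.47 fermi = 46.47 * 1e-15 = 4.647e-14 m. Combine: 13.861134 m^2 * 4.647e-14 m = 6.4412688e-13 m^3. 1 gallon = 0.0037854118 m^3, so 6.4412688e-13 m^3 = 6.4412688e-13 / 0.0037854118 = 1.7016032e-10 gallon ≈ 1.702e-10 gallon (4 s.f.). Final answer: 1.702e-10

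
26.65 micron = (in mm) 0.02665. Check: 1 micron = 1e-06 m, so 26.65 micron = 26.65 * 1e-06 = 2.665e-05 m. 1 mm = 0.001 m, so 2.665e-05 m = 2.665e-05 / 0.001 = 0.02665 mm.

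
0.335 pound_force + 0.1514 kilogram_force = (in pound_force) 0.6688. Check: 1 pound_force = 4.4482216 N, so 0.335 pound_force = 0.335 * 4.4482216 = 1.4901542 N. 1 kilogram_force = 9.80665 N, so 0.1514 kilogram_force = 0.1514 * 9.80665 = 1.4847268 N. Sum: 1.4901542 + 1.4847268 = 2.9748811 N. 1 pound_force = 4.4482216 N, so 2.9748811 N = 2.9748811 / 4.4482216 = 0.66877986 pound_force ≈ 0.6688 pound_force (4 s.f.).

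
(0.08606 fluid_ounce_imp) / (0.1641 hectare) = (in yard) 1.63e-09. Check: 1 fluid_ounce_imp = 2.8413063e-05 m^3, so 0.08606 fluid_ounce_imp = 0.08606 * 2.8413063e-05 = 2.4452282e-06 m^3. 1 hectare = 10000 m^2, so 0.1641 hectare = 0.1641 * 10000 = 1641 m^2. Combine: 2.4452282e-06 m^3 / 1641 m^2 = 1.4900842e-09 m. 1 yard = 0.9144 m, so 1.4900842e-09 m = 1.4900842e-09 / 0.9144 = 1.6295759e-09 yard ≈ 1.63e-09 yard (4 s.f.).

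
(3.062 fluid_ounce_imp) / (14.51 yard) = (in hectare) 1 fluid_ounce_imp = 2.8413063e-05 m^3, so 3.062 fluid_ounce_imp = 3.062 * 2.8413063e-05 = 8.7000797e-05 m^3. 1 yard = 0.9144 m, so 14.51 yard = 14.51 * 0.9144 = 13.267944 m. Combine: 8.7000797e-05 m^3 / 13.267944 m = 6.5572177e-06 m^2. 1 hectare = 10000 m^2, so 6.5572177e-06 m^2 = 6.5572177e-06 / 10000 = 6.5572177e-10 hectare ≈ 6.557e-10 hectare (4 s.f.). Final answer: 6.557e-10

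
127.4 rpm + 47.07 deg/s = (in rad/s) 14.16. Check: 1 rpm = 0.10471976 rad/s, so 127.4 rpm = 127.4 * 0.10471976 = 13.341297 rad/s. 1 deg/s = 0.017453293 rad/s, so 47.07 deg/s = 47.07 * 0.017453293 = 0.82152648 rad/s. Sum: 13.341297 + 0.82152648 = 14.162823 rad/s. Result: 14.162823 rad/s ≈ 14.16 rad/s (4 s.f.).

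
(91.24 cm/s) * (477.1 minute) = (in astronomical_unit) 1.746e-07. Check: 1 cm/s = 0.01 m/s, so 91.24 cm/s = 91.24 * 0.01 = 0.9124 m/s. 1 minute = 60 s, so 477.1 minute = 477.1 * 60 = 28626 s. Combine: 0.9124 m/s * 28626 s = 26118.362 m. 1 astronomical_unit = 1.4959787e+11 m, so 26118.362 m = 26118.362 / 1.4959787e+11 = 1.7459047e-07 astronomical_unit ≈ 1.746e-07 astronomical_unit (4 s.f.).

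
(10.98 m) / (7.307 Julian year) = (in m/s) 4.762e-08. Check: 10.98 m is already in m. 1 Julian year = 31557600 s, so 7.307 Julian year = 7.307 * 31557600 = 2.3059138e+08 s. Combine: 10.98 m / 2.3059138e+08 s = 4.7616697e-08 m/s. Result: 4.7616697e-08 m/s ≈ 4.762e-08 m/s (4 s.f.).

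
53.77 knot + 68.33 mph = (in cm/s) 5821. Check: 1 knot = 0.51444444 m/s, so 53.77 knot = 53.77 * 0.51444444 = 27.661678 m/s. 1 mph = 0.44704 m/s, so 68.33 mph = 68.33 * 0.44704 = 30.546243 m/s. Sum: 27.661678 + 30.546243 = 58.207921 m/s. 1 cm/s = 0.01 m/s, so 58.207921 m/s = 58.207921 / 0.01 = 5820.7921 cm/s ≈ 5821 cm/s (4 s.f.).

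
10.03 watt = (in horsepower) 0.01345. Check: 10.03 watt = 10.03 W. 1 horsepower = 745.69987 W, so 10.03 W = 10.03 / 745.69987 = 0.013450452 horsepower ≈ 0.01345 horsepower (4 s.f.).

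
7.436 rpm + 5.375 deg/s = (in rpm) 1 rpm = 0.10471976 rad/s, so 7.436 rpm = 7.436 * 0.10471976 = 0.7786961 rad/s. 1 deg/s = 0.017453293 rad/s, so 5.375 deg/s = 5.375 * 0.017453293 = 0.093811447 rad/s. Sum: 0.7786961 + 0.093811447 = 0.87250755 rad/s. 1 rpm = 0.10471976 rad/s, so 0.87250755 rad/s = 0.87250755 / 0.10471976 = 8.3318333 rpm ≈ 8.332 rpm (4 s.f.). Final answer: 8.332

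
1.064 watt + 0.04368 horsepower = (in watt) 33.64. Check: 1.064 watt = 1.064 W. 1 horsepower = 745.69987 W, so 0.04368 horsepower = 0.04368 * 745.69987 = 32.57217 W. Sum: 1.064 + 32.57217 = 33.63617 W. 33.63617 W = 33.63617 watt ≈ 33.64 watt (4 s.f.).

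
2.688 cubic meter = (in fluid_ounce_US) 9.089e+04. Check: 2.688 cubic meter = 2.688 m^3. 1 fluid_ounce_US = 2.957353e-05 m^3, so 2.688 m^3 = 2.688 / 2.957353e-05 = 90892.093 fluid_ounce_US ≈ 9.089e+04 fluid_ounce_US (4 s.f.).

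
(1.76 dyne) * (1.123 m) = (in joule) 1 dyne = 1e-05 N, so 1.76 dyne = 1.76 * 1e-05 = 1.76e-05 N. 1.123 m is already in m. Combine: 1.76e-05 N * 1.123 m = 1.97648e-05 J. 1.97648e-05 J = 1.97648e-05 joule ≈ 1.976e-05 joule (4 s.f.). Final answer: 1.976e-05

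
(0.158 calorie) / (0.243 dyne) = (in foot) 1 calorie = 4.184 J, so 0.158 calorie = 0.158 * 4.184 = 0.661072 J. 1 dyne = 1e-05 N, so 0.243 dyne = 0.243 * 1e-05 = 2.43e-06 N. Combine: 0.661072 J / 2.43e-06 N = 272046.09 m. 1 foot = 0.3048 m, so 272046.09 m = 272046.09 / 0.3048 = 892539.67 foot ≈ 8.925e+05 foot (4 s.f.). Final answer: 8.925e+05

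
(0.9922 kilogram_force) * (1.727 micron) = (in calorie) 1 kilogram_force = 9.80665 N, so 0.9922 kilogram_force = 0.9922 * 9.80665 = 9.7301581 N. 1 micron = 1e-06 m, so 1.727 micron = 1.727 * 1e-06 = 1.727e-06 m. Combine: 9.7301581 N * 1.727e-06 m = 1.6803983e-05 J. 1 calorie = 4.184 J, so 1.6803983e-05 J = 1.6803983e-05 / 4.184 = 4.0162483e-06 calorie ≈ 4.016e-06 calorie (4 s.f.). Final answer: 4.016e-06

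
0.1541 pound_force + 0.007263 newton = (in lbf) 0.1557. Check: 1 pound_force = 4.4482216 N, so 0.1541 pound_force = 0.1541 * 4.4482216 = 0.68547095 N. 0.007263 newton = 0.007263 N. Sum: 0.68547095 + 0.007263 = 0.69273395 N. 1 lbf = 4.4482216 N, so 0.69273395 N = 0.69273395 / 4.4482216 = 0.15573279 lbf ≈ 0.1557 lbf (4 s.f.).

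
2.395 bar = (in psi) 34.74. Check: 1 bar = 100000 Pa, so 2.395 bar = 2.395 * 100000 = 239500 Pa. 1 psi = 6894.7573 Pa, so 239500 Pa = 239500 / 6894.7573 = 34.736538 psi ≈ 34.74 psi (4 s.f.).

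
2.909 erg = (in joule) 2.909e-07. Check: 1 erg = 1e-07 J, so 2.909 erg = 2.909 * 1e-07 = 2.909e-07 J. 2.909e-07 J = 2.909e-07 joule.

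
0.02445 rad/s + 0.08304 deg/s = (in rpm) 0.02445 rad/s is already in rad/s. 1 deg/s = 0.017453293 rad/s, so 0.08304 deg/s = 0.08304 * 0.017453293 = 0.0014493214 rad/s. Sum: 0.02445 + 0.0014493214 = 0.025899321 rad/s. 1 rpm = 0.10471976 rad/s, so 0.025899321 rad/s = 0.025899321 / 0.10471976 = 0.2473203 rpm ≈ 0.2473 rpm (4 s.f.). Final answer: 0.2473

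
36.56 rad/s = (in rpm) 349.1. Check: 1 rpm = 0.10471976 rad/s, so 36.56 rad/s = 36.56 / 0.10471976 = 349.12228 rpm ≈ 349.1 rpm (4 s.f.).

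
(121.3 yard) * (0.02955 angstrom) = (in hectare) 3.278e-14. Check: 1 yard = 0.9144 m, so 121.3 yard = 121.3 * 0.9144 = 110.91672 m. 1 angstrom = 1e-10 m, so 0.02955 angstrom = 0.02955 * 1e-10 = 2.955e-12 m. Combine: 110.91672 m * 2.955e-12 m = 3.2775891e-10 m^2. 1 hectare = 10000 m^2, so 3.2775891e-10 m^2 = 3.2775891e-10 / 10000 = 3.2775891e-14 hectare ≈ 3.278e-14 hectare (4 s.f.).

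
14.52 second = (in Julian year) 14.52 second = 14.52 s. 1 Julian year = 31557600 s, so 14.52 s = 14.52 / 31557600 = 4.6011104e-07 Julian year ≈ 4.601e-07 Julian year (4 s.f.). Final answer: 4.601e-07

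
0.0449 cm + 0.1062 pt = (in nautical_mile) 2.627e-07. Check: 1 cm = 0.01 m, so 0.0449 cm = 0.0449 * 0.01 = 0.000449 m. 1 pt = 0.00035277778 m, so 0.1062 pt = 0.1062 * 0.00035277778 = 3.7465e-05 m. Sum: 0.000449 + 3.7465e-05 = 0.000486465 m. 1 nautical_mile = 1852 m, so 0.000486465 m = 0.000486465 / 1852 = 2.6267009e-07 nautical_mile ≈ 2.627e-07 nautical_mile (4 s.f.).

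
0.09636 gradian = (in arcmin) 5.203. Check: 1 gradian = 0.015707963 rad, so 0.09636 gradian = 0.09636 * 0.015707963 = 0.0015136193 rad. 1 arcmin = 0.00029088821 rad, so 0.0015136193 rad = 0.0015136193 / 0.00029088821 = 5.20344 arcmin ≈ 5.203 arcmin (4 s.f.).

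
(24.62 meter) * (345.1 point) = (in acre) 24.62 meter = 24.62 m. 1 point = 0.00035277778 m, so 345.1 point = 345.1 * 0.00035277778 = 0.12174361 m. Combine: 24.62 m * 0.12174361 m = 2.9973277 m^2. 1 acre = 4046.8564 m^2, so 2.9973277 m^2 = 2.9973277 / 4046.8564 = 0.00074065581 acre ≈ 0.0007407 acre (4 s.f.). Final answer: 0.0007407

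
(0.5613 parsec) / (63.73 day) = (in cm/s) 1 parsec = 3.0856776e+16 m, so 0.5613 parsec = 0.5613 * 3.0856776e+16 = 1.7319908e+16 m. 1 day = 86400 s, so 63.73 day = 63.73 * 86400 = 5506272 s. Combine: 1.7319908e+16 m / 5506272 s = 3.1454872e+09 m/s. 1 cm/s = 0.01 m/s, so 3.1454872e+09 m/s = 3.1454872e+09 / 0.01 = 3.1454872e+11 cm/s ≈ 3.145e+11 cm/s (4 s.f.). Final answer: 3.145e+11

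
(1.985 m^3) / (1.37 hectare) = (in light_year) 1.985 m^3 is already in m^3. 1 hectare = 10000 m^2, so 1.37 hectare = 1.37 * 10000 = 13700 m^2. Combine: 1.985 m^3 / 13700 m^2 = 0.00014489051 m. 1 light_year = 9.4607305e+15 m, so 0.00014489051 m = 0.00014489051 / 9.4607305e+15 = 1.5314939e-20 light_year ≈ 1.531e-20 light_year (4 s.f.). Final answer: 1.531e-20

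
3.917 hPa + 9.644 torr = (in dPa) 1 hPa = 100 Pa, so 3.917 hPa = 3.917 * 100 = 391.7 Pa. 1 torr = 133.32237 Pa, so 9.644 torr = 9.644 * 133.32237 = 1285.7609 Pa. Sum: 391.7 + 1285.7609 = 1677.4609 Pa. 1 dPa = 0.1 Pa, so 1677.4609 Pa = 1677.4609 / 0.1 = 16774.609 dPa ≈ 1.677e+04 dPa (4 s.f.). Final answer: 1.677e+04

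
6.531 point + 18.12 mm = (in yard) 1 point = 0.00035277778 m, so 6.531 point = 6.531 * 0.00035277778 = 0.0023039917 m. 1 mm = 0.001 m, so 18.12 mm = 18.12 * 0.001 = 0.01812 m. Sum: 0.0023039917 + 0.01812 = 0.020423992 m. 1 yard = 0.9144 m, so 0.020423992 m = 0.020423992 / 0.9144 = 0.022335949 yard ≈ 0.02234 yard (4 s.f.). Final answer: 0.02234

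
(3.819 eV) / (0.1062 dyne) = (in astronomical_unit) 1 eV = 1.6021766e-19 J, so 3.819 eV = 3.819 * 1.6021766e-19 = 6.1187126e-19 J. 1 dyne = 1e-05 N, so 0.1062 dyne = 0.1062 * 1e-05 = 1.062e-06 N. Combine: 6.1187126e-19 J / 1.062e-06 N = 5.7614996e-13 m. 1 astronomical_unit = 1.4959787e+11 m, so 5.7614996e-13 m = 5.7614996e-13 / 1.4959787e+11 = 3.8513246e-24 astronomical_unit ≈ 3.851e-24 astronomical_unit (4 s.f.). Final answer: 3.851e-24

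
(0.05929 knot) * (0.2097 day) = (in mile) 0.3434. Check: 1 knot = 0.51444444 m/s, so 0.05929 knot = 0.05929 * 0.51444444 = 0.030501411 m/s. 1 day = 86400 s, so 0.2097 day = 0.2097 * 86400 = 18118.08 s. Combine: 0.030501411 m/s * 18118.08 s = 552.62701 m. 1 mile = 1609.344 m, so 552.62701 m = 552.62701 / 1609.344 = 0.3433865 mile ≈ 0.3434 mile (4 s.f.).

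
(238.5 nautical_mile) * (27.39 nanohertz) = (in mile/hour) 0.02706. Check: 1 nautical_mile = 1852 m, so 238.5 nautical_mile = 238.5 * 1852 = 441702 m. 1 nanohertz = 1e-09 Hz, so 27.39 nanohertz = 27.39 * 1e-09 = 2.739e-08 Hz. Combine: 441702 m * 2.739e-08 Hz = 0.012098218 m/s. 1 mile/hour = 0.44704 m/s, so 0.012098218 m/s = 0.012098218 / 0.44704 = 0.027062942 mile/hour ≈ 0.02706 mile/hour (4 s.f.).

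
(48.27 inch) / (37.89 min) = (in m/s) 1 inch = 0.0254 m, so 48.27 inch = 48.27 * 0.0254 = 1.226058 m. 1 min = 60 s, so 37.89 min = 37.89 * 60 = 2273.4 s. Combine: 1.226058 m / 2273.4 s = 0.00053930589 m/s. Result: 0.00053930589 m/s ≈ 0.0005393 m/s (4 s.f.). Final answer: 0.0005393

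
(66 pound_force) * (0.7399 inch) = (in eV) 1 pound_force = 4.4482216 N, so 66 pound_force = 66 * 4.4482216 = 293.58263 N. 1 inch = 0.0254 m, so 0.7399 inch = 0.7399 * 0.0254 = 0.01879346 m. Combine: 293.58263 N * 0.01879346 m = 5.5174333 J. 1 eV = 1.6021766e-19 J, so 5.5174333 J = 5.5174333 / 1.6021766e-19 = 3.443711e+19 eV ≈ 3.444e+19 eV (4 s.f.). Final answer: 3.444e+19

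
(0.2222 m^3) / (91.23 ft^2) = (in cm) 2.622. Check: 0.2222 m^3 is already in m^3. 1 ft^2 = 0.09290304 m^2, so 91.23 ft^2 = 91.23 * 0.09290304 = 8.4755443 m^2. Combine: 0.2222 m^3 / 8.4755443 m^2 = 0.026216605 m. 1 cm = 0.01 m, so 0.026216605 m = 0.026216605 / 0.01 = 2.6216605 cm ≈ 2.622 cm (4 s.f.).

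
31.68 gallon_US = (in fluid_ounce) 1 gallon_US = 0.0037854118 m^3, so 31.68 gallon_US = 31.68 * 0.0037854118 = 0.11992185 m^3. 1 fluid_ounce = 2.957353e-05 m^3, so 0.11992185 m^3 = 0.11992185 / 2.957353e-05 = 4055.04 fluid_ounce ≈ 4055 fluid_ounce (4 s.f.). Final answer: 4055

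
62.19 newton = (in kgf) 6.342. Check: 62.19 newton = 62.19 N. 1 kgf = 9.80665 N, so 62.19 N = 62.19 / 9.80665 = 6.3416151 kgf ≈ 6.342 kgf (4 s.f.).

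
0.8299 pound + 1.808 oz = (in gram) 1 pound = 0.45359237 kg, so 0.8299 pound = 0.8299 * 0.45359237 = 0.37643631 kg. 1 oz = 0.028349523 kg, so 1.808 oz = 1.808 * 0.028349523 = 0.051255938 kg. Sum: 0.37643631 + 0.051255938 = 0.42769225 kg. 1 gram = 0.001 kg, so 0.42769225 kg = 0.42769225 / 0.001 = 427.69225 gram ≈ 427.7 gram (4 s.f.). Final answer: 427.7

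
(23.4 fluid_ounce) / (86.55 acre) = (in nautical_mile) 1 fluid_ounce = 2.957353e-05 m^3, so 23.4 fluid_ounce = 23.4 * 2.957353e-05 = 0.00069202059 m^3. 1 acre = 4046.8564 m^2, so 86.55 acre = 86.55 * 4046.8564 = 350255.42 m^2. Combine: 0.00069202059 m^3 / 350255.42 m^2 = 1.9757598e-09 m. 1 nautical_mile = 1852 m, so 1.9757598e-09 m = 1.9757598e-09 / 1852 = 1.066825e-12 nautical_mile ≈ 1.067e-12 nautical_mile (4 s.f.). Final answer: 1.067e-12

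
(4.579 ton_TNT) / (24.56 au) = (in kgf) 1 ton_TNT = 4.184e+09 J, so 4.579 ton_TNT = 4.579 * 4.184e+09 = 1.9158536e+10 J. 1 au = 1.4959787e+11 m, so 24.56 au = 24.56 * 1.4959787e+11 = 3.6741237e+12 m. Combine: 1.9158536e+10 J / 3.6741237e+12 m = 0.0052144504 N. 1 kgf = 9.80665 N, so 0.0052144504 N = 0.0052144504 / 9.80665 = 0.00053172597 kgf ≈ 0.0005317 kgf (4 s.f.). Final answer: 0.0005317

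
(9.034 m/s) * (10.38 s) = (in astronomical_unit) 9.034 m/s is already in m/s. 10.38 s is already in s. Combine: 9.034 m/s * 10.38 s = 93.77292 m. 1 astronomical_unit = 1.4959787e+11 m, so 93.77292 m = 93.77292 / 1.4959787e+11 = 6.2683325e-10 astronomical_unit ≈ 6.268e-10 astronomical_unit (4 s.f.). Final answer: 6.268e-10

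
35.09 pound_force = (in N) 1 pound_force = 4.4482216 N, so 35.09 pound_force = 35.09 * 4.4482216 = 156.0881 N. Result: 156.0881 N ≈ 156.1 N (4 s.f.). Final answer: 156.1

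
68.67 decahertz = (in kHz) 0.6867. Check: 1 decahertz = 10 Hz, so 68.67 decahertz = 68.67 * 10 = 686.7 Hz. 1 kHz = 1000 Hz, so 686.7 Hz = 686.7 / 1000 = 0.6867 kHz.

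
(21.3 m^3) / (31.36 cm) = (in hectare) 0.006792. Check: 21.3 m^3 is already in m^3. 1 cm = 0.01 m, so 31.36 cm = 31.36 * 0.01 = 0.3136 m. Combine: 21.3 m^3 / 0.3136 m = 67.920918 m^2. 1 hectare = 10000 m^2, so 67.920918 m^2 = 67.920918 / 10000 = 0.0067920918 hectare ≈ 0.006792 hectare (4 s.f.).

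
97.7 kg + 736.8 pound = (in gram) 4.319e+05. Check: 97.7 kg is already in kg. 1 pound = 0.45359237 kg, so 736.8 pound = 736.8 * 0.45359237 = 334.20686 kg. Sum: 97.7 + 334.20686 = 431.90686 kg. 1 gram = 0.001 kg, so 431.90686 kg = 431.90686 / 0.001 = 431906.86 gram ≈ 4.319e+05 gram (4 s.f.).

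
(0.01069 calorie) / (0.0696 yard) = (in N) 0.7028. Check: 1 calorie = 4.184 J, so 0.01069 calorie = 0.01069 * 4.184 = 0.04472696 J. 1 yard = 0.9144 m, so 0.0696 yard = 0.0696 * 0.9144 = 0.06364224 m. Combine: 0.04472696 J / 0.06364224 m = 0.70278733 N. Result: 0.70278733 N ≈ 0.7028 N (4 s.f.).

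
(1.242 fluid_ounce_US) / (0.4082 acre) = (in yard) 2.432e-08. Check: 1 fluid_ounce_US = 2.957353e-05 m^3, so 1.242 fluid_ounce_US = 1.242 * 2.957353e-05 = 3.6730324e-05 m^3. 1 acre = 4046.8564 m^2, so 0.4082 acre = 0.4082 * 4046.8564 = 1651.9268 m^2. Combine: 3.6730324e-05 m^3 / 1651.9268 m^2 = 2.2234837e-08 m. 1 yard = 0.9144 m, so 2.2234837e-08 m = 2.2234837e-08 / 0.9144 = 2.4316314e-08 yard ≈ 2.432e-08 yard (4 s.f.).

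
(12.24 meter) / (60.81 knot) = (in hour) 12.24 meter = 12.24 m. 1 knot = 0.51444444 m/s, so 60.81 knot = 60.81 * 0.51444444 = 31.283367 m/s. Combine: 12.24 m / 31.283367 m/s = 0.39126224 s. 1 hour = 3600 s, so 0.39126224 s = 0.39126224 / 3600 = 0.00010868395 hour ≈ 0.0001087 hour (4 s.f.). Final answer: 0.0001087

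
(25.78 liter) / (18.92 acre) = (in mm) 1 liter = 0.001 m^3, so 25.78 liter = 25.78 * 0.001 = 0.02578 m^3. 1 acre = 4046.8564 m^2, so 18.92 acre = 18.92 * 4046.8564 = 76566.524 m^2. Combine: 0.02578 m^3 / 76566.524 m^2 = 3.3670067e-07 m. 1 mm = 0.001 m, so 3.3670067e-07 m = 3.3670067e-07 / 0.001 = 0.00033670067 mm ≈ 0.0003367 mm (4 s.f.). Final answer: 0.0003367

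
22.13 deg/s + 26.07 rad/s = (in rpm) 1 deg/s = 0.017453293 rad/s, so 22.13 deg/s = 22.13 * 0.017453293 = 0.38624136 rad/s. 26.07 rad/s is already in rad/s. Sum: 0.38624136 + 26.07 = 26.456241 rad/s. 1 rpm = 0.10471976 rad/s, so 26.456241 rad/s = 26.456241 / 0.10471976 = 252.6385 rpm ≈ 252.6 rpm (4 s.f.). Final answer: 252.6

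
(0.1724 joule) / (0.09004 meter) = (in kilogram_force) 0.1952. Check: 0.1724 joule = 0.1724 J. 0.09004 meter = 0.09004 m. Combine: 0.1724 J / 0.09004 m = 1.9147046 N. 1 kilogram_force = 9.80665 N, so 1.9147046 N = 1.9147046 / 9.80665 = 0.19524553 kilogram_force ≈ 0.1952 kilogram_force (4 s.f.).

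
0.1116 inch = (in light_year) 1 inch = 0.0254 m, so 0.1116 inch = 0.1116 * 0.0254 = 0.00283464 m. 1 light_year = 9.4607305e+15 m, so 0.00283464 m = 0.00283464 / 9.4607305e+15 = 2.9962168e-19 light_year ≈ 2.996e-19 light_year (4 s.f.). Final answer: 2.996e-19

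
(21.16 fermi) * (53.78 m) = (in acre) 1 fermi = 1e-15 m, so 21.16 fermi = 21.16 * 1e-15 = 2.116e-14 m. 53.78 m is already in m. Combine: 2.116e-14 m * 53.78 m = 1.1379848e-12 m^2. 1 acre = 4046.8564 m^2, so 1.1379848e-12 m^2 = 1.1379848e-12 / 4046.8564 = 2.8120217e-16 acre ≈ 2.812e-16 acre (4 s.f.). Final answer: 2.812e-16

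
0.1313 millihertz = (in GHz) 1 millihertz = 0.001 Hz, so 0.1313 millihertz = 0.1313 * 0.001 = 0.0001313 Hz. 1 GHz = 1e+09 Hz, so 0.0001313 Hz = 0.0001313 / 1e+09 = 1.313e-13 GHz. Final answer: 1.313e-13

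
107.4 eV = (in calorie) 4.113e-18. Check: 1 eV = 1.6021766e-19 J, so 107.4 eV = 107.4 * 1.6021766e-19 = 1.7207377e-17 J. 1 calorie = 4.184 J, so 1.7207377e-17 J = 1.7207377e-17 / 4.184 = 4.1126618e-18 calorie ≈ 4.113e-18 calorie (4 s.f.).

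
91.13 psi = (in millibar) 6283. Check: 1 psi = 6894.7573 Pa, so 91.13 psi = 91.13 * 6894.7573 = 628319.23 Pa. 1 millibar = 100 Pa, so 628319.23 Pa = 628319.23 / 100 = 6283.1923 millibar ≈ 6283 millibar (4 s.f.).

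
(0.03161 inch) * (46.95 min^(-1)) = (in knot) 1 inch = 0.0254 m, so 0.03161 inch = 0.03161 * 0.0254 = 0.000802894 m. 1 min^(-1) = 0.016666667 Hz, so 46.95 min^(-1) = 46.95 * 0.016666667 = 0.7825 Hz. Combine: 0.000802894 m * 0.7825 Hz = 0.00062826456 m/s. 1 knot = 0.51444444 m/s, so 0.00062826456 m/s = 0.00062826456 / 0.51444444 = 0.0012212486 knot ≈ 0.001221 knot (4 s.f.). Final answer: 0.001221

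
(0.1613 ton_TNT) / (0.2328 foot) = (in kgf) 1 ton_TNT = 4.184e+09 J, so 0.1613 ton_TNT = 0.1613 * 4.184e+09 = 6.748792e+08 J. 1 foot = 0.3048 m, so 0.2328 foot = 0.2328 * 0.3048 = 0.07095744 m. Combine: 6.748792e+08 J / 0.07095744 m = 9.5110421e+09 N. 1 kgf = 9.80665 N, so 9.5110421e+09 N = 9.5110421e+09 / 9.80665 = 9.6985638e+08 kgf ≈ 9.699e+08 kgf (4 s.f.). Final answer: 9.699e+08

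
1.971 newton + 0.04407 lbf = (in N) 2.167. Check: 1.971 newton = 1.971 N. 1 lbf = 4.4482216 N, so 0.04407 lbf = 0.04407 * 4.4482216 = 0.19603313 N. Sum: 1.971 + 0.19603313 = 2.1670331 N. Result: 2.1670331 N ≈ 2.167 N (4 s.f.).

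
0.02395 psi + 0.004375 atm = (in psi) 1 psi = 6894.7573 Pa, so 0.02395 psi = 0.02395 * 6894.7573 = 165.12944 Pa. 1 atm = 101325 Pa, so 0.004375 atm = 0.004375 * 101325 = 443.29688 Pa. Sum: 165.12944 + 443.29688 = 608.42631 Pa. 1 psi = 6894.7573 Pa, so 608.42631 Pa = 608.42631 / 6894.7573 = 0.088244776 psi ≈ 0.08824 psi (4 s.f.). Final answer: 0.08824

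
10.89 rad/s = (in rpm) 1 rpm = 0.10471976 rad/s, so 10.89 rad/s = 10.89 / 0.10471976 = 103.99184 rpm ≈ 104 rpm (4 s.f.). Final answer: 104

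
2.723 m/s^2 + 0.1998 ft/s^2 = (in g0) 0.2839. Check: 2.723 m/s^2 is already in m/s^2. 1 ft/s^2 = 0.3048 m/s^2, so 0.1998 ft/s^2 = 0.1998 * 0.3048 = 0.06089904 m/s^2. Sum: 2.723 + 0.06089904 = 2.783899 m/s^2. 1 g0 = 9.80665 m/s^2, so 2.783899 m/s^2 = 2.783899 / 9.80665 = 0.2838787 g0 ≈ 0.2839 g0 (4 s.f.).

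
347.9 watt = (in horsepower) 0.4665. Check: 347.9 watt = 347.9 W. 1 horsepower = 745.69987 W, so 347.9 W = 347.9 / 745.69987 = 0.46654158 horsepower ≈ 0.4665 horsepower (4 s.f.).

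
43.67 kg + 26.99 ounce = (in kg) 44.44. Check: 43.67 kg is already in kg. 1 ounce = 0.028349523 kg, so 26.99 ounce = 26.99 * 0.028349523 = 0.76515363 kg. Sum: 43.67 + 0.76515363 = 44.435154 kg. Result: 44.435154 kg ≈ 44.44 kg (4 s.f.).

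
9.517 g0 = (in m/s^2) 1 g0 = 9.80665 m/s^2, so 9.517 g0 = 9.517 * 9.80665 = 93.329888 m/s^2. Result: 93.329888 m/s^2 ≈ 93.33 m/s^2 (4 s.f.). Final answer: 93.33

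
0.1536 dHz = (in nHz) 1 dHz = 0.1 Hz, so 0.1536 dHz = 0.1536 * 0.1 = 0.01536 Hz. 1 nHz = 1e-09 Hz, so 0.01536 Hz = 0.01536 / 1e-09 = 15360000 nHz ≈ 1.536e+07 nHz (4 s.f.). Final answer: 1.536e+07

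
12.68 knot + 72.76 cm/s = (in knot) 1 knot = 0.51444444 m/s, so 12.68 knot = 12.68 * 0.51444444 = 6.5231556 m/s. 1 cm/s = 0.01 m/s, so 72.76 cm/s = 72.76 * 0.01 = 0.7276 m/s. Sum: 6.5231556 + 0.7276 = 7.2507556 m/s. 1 knot = 0.51444444 m/s, so 7.2507556 m/s = 7.2507556 / 0.51444444 = 14.094341 knot ≈ 14.09 knot (4 s.f.). Final answer: 14.09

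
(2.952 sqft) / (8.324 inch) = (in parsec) 4.204e-17. Check: 1 sqft = 0.09290304 m^2, so 2.952 sqft = 2.952 * 0.09290304 = 0.27424977 m^2. 1 inch = 0.0254 m, so 8.324 inch = 8.324 * 0.0254 = 0.2114296 m. Combine: 0.27424977 m^2 / 0.2114296 m = 1.297121 m. 1 parsec = 3.0856776e+16 m, so 1.297121 m = 1.297121 / 3.0856776e+16 = 4.2036829e-17 parsec ≈ 4.204e-17 parsec (4 s.f.).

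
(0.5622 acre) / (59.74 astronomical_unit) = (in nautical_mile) 1 acre = 4046.8564 m^2, so 0.5622 acre = 0.5622 * 4046.8564 = 2275.1427 m^2. 1 astronomical_unit = 1.4959787e+11 m, so 59.74 astronomical_unit = 59.74 * 1.4959787e+11 = 8.9369768e+12 m. Combine: 2275.1427 m^2 / 8.9369768e+12 m = 2.5457632e-10 m. 1 nautical_mile = 1852 m, so 2.5457632e-10 m = 2.5457632e-10 / 1852 = 1.3746022e-13 nautical_mile ≈ 1.375e-13 nautical_mile (4 s.f.). Final answer: 1.375e-13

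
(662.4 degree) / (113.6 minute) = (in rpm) 1 degree = 0.017453293 rad, so 662.4 degree = 662.4 * 0.017453293 = 11.561061 rad. 1 minute = 60 s, so 113.6 minute = 113.6 * 60 = 6816 s. Combine: 11.561061 rad / 6816 s = 0.001696165 rad/s. 1 rpm = 0.10471976 rad/s, so 0.001696165 rad/s = 0.001696165 / 0.10471976 = 0.016197183 rpm ≈ 0.0162 rpm (4 s.f.). Final answer: 0.0162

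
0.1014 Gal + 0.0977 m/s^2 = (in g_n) 0.01007. Check: 1 Gal = 0.01 m/s^2, so 0.1014 Gal = 0.1014 * 0.01 = 0.001014 m/s^2. 0.0977 m/s^2 is already in m/s^2. Sum: 0.001014 + 0.0977 = 0.098714 m/s^2. 1 g_n = 9.80665 m/s^2, so 0.098714 m/s^2 = 0.098714 / 9.80665 = 0.010066027 g_n ≈ 0.01007 g_n (4 s.f.).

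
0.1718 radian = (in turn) 0.1718 radian = 0.1718 rad. 1 turn = 6.2831853 rad, so 0.1718 rad = 0.1718 / 6.2831853 = 0.027342819 turn ≈ 0.02734 turn (4 s.f.). Final answer: 0.02734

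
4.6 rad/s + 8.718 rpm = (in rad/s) 5.513. Check: 4.6 rad/s is already in rad/s. 1 rpm = 0.10471976 rad/s, so 8.718 rpm = 8.718 * 0.10471976 = 0.91294683 rad/s. Sum: 4.6 + 0.91294683 = 5.5129468 rad/s. Result: 5.5129468 rad/s ≈ 5.513 rad/s (4 s.f.).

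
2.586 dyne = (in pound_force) 1 dyne = 1e-05 N, so 2.586 dyne = 2.586 * 1e-05 = 2.586e-05 N. 1 pound_force = 4.4482216 N, so 2.586e-05 N = 2.586e-05 / 4.4482216 = 5.8135593e-06 pound_force ≈ 5.814e-06 pound_force (4 s.f.). Final answer: 5.814e-06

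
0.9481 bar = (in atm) 0.9357. Check: 1 bar = 100000 Pa, so 0.9481 bar = 0.9481 * 100000 = 94810 Pa. 1 atm = 101325 Pa, so 94810 Pa = 94810 / 101325 = 0.93570195 atm ≈ 0.9357 atm (4 s.f.).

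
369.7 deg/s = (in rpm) 61.62. Check: 1 deg/s = 0.017453293 rad/s, so 369.7 deg/s = 369.7 * 0.017453293 = 6.4524822 rad/s. 1 rpm = 0.10471976 rad/s, so 6.4524822 rad/s = 6.4524822 / 0.10471976 = 61.616667 rpm ≈ 61.62 rpm (4 s.f.).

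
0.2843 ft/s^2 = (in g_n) 0.008836. Check: 1 ft/s^2 = 0.3048 m/s^2, so 0.2843 ft/s^2 = 0.2843 * 0.3048 = 0.08665464 m/s^2. 1 g_n = 9.80665 m/s^2, so 0.08665464 m/s^2 = 0.08665464 / 9.80665 = 0.0088363141 g_n ≈ 0.008836 g_n (4 s.f.).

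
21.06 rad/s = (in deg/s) 1207. Check: 1 deg/s = 0.017453293 rad/s, so 21.06 rad/s = 21.06 / 0.017453293 = 1206.6491 deg/s ≈ 1207 deg/s (4 s.f.).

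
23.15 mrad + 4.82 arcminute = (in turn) 0.003908. Check: 1 mrad = 0.001 rad, so 23.15 mrad = 23.15 * 0.001 = 0.02315 rad. 1 arcminute = 0.00029088821 rad, so 4.82 arcminute = 4.82 * 0.00029088821 = 0.0014020812 rad. Sum: 0.02315 + 0.0014020812 = 0.024552081 rad. 1 turn = 6.2831853 rad, so 0.024552081 rad = 0.024552081 / 6.2831853 = 0.0039075851 turn ≈ 0.003908 turn (4 s.f.).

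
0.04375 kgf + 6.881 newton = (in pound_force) 1 kgf = 9.80665 N, so 0.04375 kgf = 0.04375 * 9.80665 = 0.42904094 N. 6.881 newton = 6.881 N. Sum: 0.42904094 + 6.881 = 7.3100409 N. 1 pound_force = 4.4482216 N, so 7.3100409 N = 7.3100409 / 4.4482216 = 1.6433626 pound_force ≈ 1.643 pound_force (4 s.f.). Final answer: 1.643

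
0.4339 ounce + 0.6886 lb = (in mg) 3.246e+05. Check: 1 ounce = 0.028349523 kg, so 0.4339 ounce = 0.4339 * 0.028349523 = 0.012300858 kg. 1 lb = 0.45359237 kg, so 0.6886 lb = 0.6886 * 0.45359237 = 0.31234371 kg. Sum: 0.012300858 + 0.31234371 = 0.32464456 kg. 1 mg = 1e-06 kg, so 0.32464456 kg = 0.32464456 / 1e-06 = 324644.56 mg ≈ 3.246e+05 mg (4 s.f.).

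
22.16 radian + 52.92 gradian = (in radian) 22.16 radian = 22.16 rad. 1 gradian = 0.015707963 rad, so 52.92 gradian = 52.92 * 0.015707963 = 0.83126542 rad. Sum: 22.16 + 0.83126542 = 22.991265 rad. 22.991265 rad = 22.991265 radian ≈ 22.99 radian (4 s.f.). Final answer: 22.99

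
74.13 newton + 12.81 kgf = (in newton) 199.8. Check: 74.13 newton = 74.13 N. 1 kgf = 9.80665 N, so 12.81 kgf = 12.81 * 9.80665 = 125.62319 N. Sum: 74.13 + 125.62319 = 199.75319 N. 199.75319 N = 199.75319 newton ≈ 199.8 newton (4 s.f.).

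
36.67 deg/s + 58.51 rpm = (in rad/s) 1 deg/s = 0.017453293 rad/s, so 36.67 deg/s = 36.67 * 0.017453293 = 0.64001224 rad/s. 1 rpm = 0.10471976 rad/s, so 58.51 rpm = 58.51 * 0.10471976 = 6.1271529 rad/s. Sum: 0.64001224 + 6.1271529 = 6.7671651 rad/s. Result: 6.7671651 rad/s ≈ 6.767 rad/s (4 s.f.). Final answer: 6.767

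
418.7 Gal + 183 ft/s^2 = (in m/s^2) 1 Gal = 0.01 m/s^2, so 418.7 Gal = 418.7 * 0.01 = 4.187 m/s^2. 1 ft/s^2 = 0.3048 m/s^2, so 183 ft/s^2 = 183 * 0.3048 = 55.7784 m/s^2. Sum: 4.187 + 55.7784 = 59.9654 m/s^2. Result: 59.9654 m/s^2 ≈ 59.97 m/s^2 (4 s.f.). Final answer: 59.97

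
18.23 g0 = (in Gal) 1 g0 = 9.80665 m/s^2, so 18.23 g0 = 18.23 * 9.80665 = 178.77523 m/s^2. 1 Gal = 0.01 m/s^2, so 178.77523 m/s^2 = 178.77523 / 0.01 = 17877.523 Gal ≈ 1.788e+04 Gal (4 s.f.). Final answer: 1.788e+04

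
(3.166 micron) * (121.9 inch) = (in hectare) 9.803e-10. Check: 1 micron = 1e-06 m, so 3.166 micron = 3.166 * 1e-06 = 3.166e-06 m. 1 inch = 0.0254 m, so 121.9 inch = 121.9 * 0.0254 = 3.09626 m. Combine: 3.166e-06 m * 3.09626 m = 9.8027592e-06 m^2. 1 hectare = 10000 m^2, so 9.8027592e-06 m^2 = 9.8027592e-06 / 10000 = 9.8027592e-10 hectare ≈ 9.803e-10 hectare (4 s.f.).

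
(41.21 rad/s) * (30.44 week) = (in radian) 7.587e+08. Check: 41.21 rad/s is already in rad/s. 1 week = 604800 s, so 30.44 week = 30.44 * 604800 = 18410112 s. Combine: 41.21 rad/s * 18410112 s = 7.5868072e+08 rad. 7.5868072e+08 rad = 7.5868072e+08 radian ≈ 7.587e+08 radian (4 s.f.).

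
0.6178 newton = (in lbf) 0.1389. Check: 0.6178 newton = 0.6178 N. 1 lbf = 4.4482216 N, so 0.6178 N = 0.6178 / 4.4482216 = 0.13888697 lbf ≈ 0.1389 lbf (4 s.f.).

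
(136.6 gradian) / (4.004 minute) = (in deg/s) 1 gradian = 0.015707963 rad, so 136.6 gradian = 136.6 * 0.015707963 = 2.1457078 rad. 1 minute = 60 s, so 4.004 minute = 4.004 * 60 = 240.24 s. Combine: 2.1457078 rad / 240.24 s = 0.0089315176 rad/s. 1 deg/s = 0.017453293 rad/s, so 0.0089315176 rad/s = 0.0089315176 / 0.017453293 = 0.51173826 deg/s ≈ 0.5117 deg/s (4 s.f.). Final answer: 0.5117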